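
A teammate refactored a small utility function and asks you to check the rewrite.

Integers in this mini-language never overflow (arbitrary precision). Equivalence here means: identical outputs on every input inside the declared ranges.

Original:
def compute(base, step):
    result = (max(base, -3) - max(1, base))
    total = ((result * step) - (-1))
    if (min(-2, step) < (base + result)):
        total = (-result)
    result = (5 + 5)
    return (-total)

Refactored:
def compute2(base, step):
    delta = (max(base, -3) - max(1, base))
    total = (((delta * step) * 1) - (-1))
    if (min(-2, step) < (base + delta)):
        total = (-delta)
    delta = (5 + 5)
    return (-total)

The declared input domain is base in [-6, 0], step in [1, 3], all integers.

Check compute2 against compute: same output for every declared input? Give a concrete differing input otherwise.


Reading the diff, among the changes: local variable names differ; and arithmetic usage differs; and constant usage differs.
One worked example (base=-1, step=1) — compute: result=-2, then total=-1, then (min(-2, step) < (base + result)) is false, then result=10, then returns 1; compute2: delta=-2, then total=-1, then (min(-2, step) < (base + delta)) is false, then delta=10, then returns 1; agreement on 1.
Every one of the 21 inputs gives matching results.
verdict: equivalent


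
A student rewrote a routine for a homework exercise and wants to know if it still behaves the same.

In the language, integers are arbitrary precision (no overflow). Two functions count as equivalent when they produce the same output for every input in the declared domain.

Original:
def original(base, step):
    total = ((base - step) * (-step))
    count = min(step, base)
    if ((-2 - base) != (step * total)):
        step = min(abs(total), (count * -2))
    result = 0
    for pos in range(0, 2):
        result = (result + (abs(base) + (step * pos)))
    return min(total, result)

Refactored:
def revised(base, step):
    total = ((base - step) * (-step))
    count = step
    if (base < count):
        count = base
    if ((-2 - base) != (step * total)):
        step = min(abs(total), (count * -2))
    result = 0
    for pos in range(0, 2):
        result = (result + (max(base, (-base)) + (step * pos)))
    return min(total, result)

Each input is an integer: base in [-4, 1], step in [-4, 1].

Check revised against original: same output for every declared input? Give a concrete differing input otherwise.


Reading the diff, among the changes: branching structure differs, and statement counts differ, and comparison usage differs, and min/max/abs usage differs.
Spot check at base=-4, step=-3 — original: total becomes -3; next count becomes -4; next ((-2 - base) != (step * total)) evaluates to true; next step becomes 3; next result becomes 0; next at pos=0:; next result becomes 4; next at pos=1:; next result becomes 11; next final value -3. revised: total becomes -3; next count becomes -3; next (base < count) evaluates to true; next count becomes -4; next ((-2 - base) != (step * total)) evaluates to true; next step becomes 3; next result becomes 0; next at pos=0:; next result becomes 4; next at pos=1:; next result becomes 11; next final value -3. Both give -3.
An exhaustive pass over the 36 declared inputs shows identical outputs.
verdict: equivalent


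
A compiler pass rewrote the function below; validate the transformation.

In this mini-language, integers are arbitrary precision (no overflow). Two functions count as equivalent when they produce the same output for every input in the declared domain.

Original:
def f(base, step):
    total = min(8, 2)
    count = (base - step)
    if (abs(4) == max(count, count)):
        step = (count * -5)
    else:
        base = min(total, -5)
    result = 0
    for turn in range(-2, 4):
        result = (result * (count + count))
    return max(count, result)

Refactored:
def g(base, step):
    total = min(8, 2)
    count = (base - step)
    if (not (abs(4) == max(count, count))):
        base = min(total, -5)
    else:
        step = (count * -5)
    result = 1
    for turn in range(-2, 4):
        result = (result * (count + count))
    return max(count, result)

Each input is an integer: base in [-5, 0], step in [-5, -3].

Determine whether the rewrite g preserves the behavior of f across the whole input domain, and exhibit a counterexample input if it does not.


Try base=-5, step=-4.
f: total := 2 | count := -1 | (abs(4) == max(count, count)): false | base := -5 | result := 0 | iter turn=-2: | result := 0 | iter turn=-1: | result := 0 | iter turn=0: | result := 0 | iter turn=1: | result := 0 | iter turn=2: | result := 0 | iter turn=3: | result := 0 | result 0
g: total := 2 | count := -1 | (not (abs(4) == max(count, count))): true | base := -5 | result := 1 | iter turn=-2: | result := -2 | iter turn=-1: | result := 4 | iter turn=0: | result := -8 | iter turn=1: | result := 16 | iter turn=2: | result := -32 | iter turn=3: | result := 64 | result 64
0 != 64, so the rewrite changes behavior.
verdict: not equivalent; witness: base=-5, step=-4


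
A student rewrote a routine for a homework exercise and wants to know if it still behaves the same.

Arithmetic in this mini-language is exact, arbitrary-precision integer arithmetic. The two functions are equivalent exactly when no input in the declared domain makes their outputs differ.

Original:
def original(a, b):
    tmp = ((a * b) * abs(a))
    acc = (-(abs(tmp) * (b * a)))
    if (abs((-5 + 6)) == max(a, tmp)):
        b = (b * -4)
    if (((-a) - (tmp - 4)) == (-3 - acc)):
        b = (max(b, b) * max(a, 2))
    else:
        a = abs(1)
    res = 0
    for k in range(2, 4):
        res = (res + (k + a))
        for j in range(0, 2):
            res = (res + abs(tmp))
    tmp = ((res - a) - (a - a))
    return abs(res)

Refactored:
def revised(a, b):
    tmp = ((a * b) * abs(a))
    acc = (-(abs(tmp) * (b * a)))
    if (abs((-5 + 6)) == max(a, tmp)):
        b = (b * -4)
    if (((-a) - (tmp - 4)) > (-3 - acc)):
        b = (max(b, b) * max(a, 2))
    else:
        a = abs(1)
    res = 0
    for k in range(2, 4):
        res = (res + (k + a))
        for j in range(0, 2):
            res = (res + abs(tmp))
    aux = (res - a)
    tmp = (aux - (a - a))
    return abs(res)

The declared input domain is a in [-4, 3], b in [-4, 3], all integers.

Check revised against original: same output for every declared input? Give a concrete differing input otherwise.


a=-4, b=0 yields 7 from original but 3 from revised.
verdict: not equivalent; witness: a=-4, b=0


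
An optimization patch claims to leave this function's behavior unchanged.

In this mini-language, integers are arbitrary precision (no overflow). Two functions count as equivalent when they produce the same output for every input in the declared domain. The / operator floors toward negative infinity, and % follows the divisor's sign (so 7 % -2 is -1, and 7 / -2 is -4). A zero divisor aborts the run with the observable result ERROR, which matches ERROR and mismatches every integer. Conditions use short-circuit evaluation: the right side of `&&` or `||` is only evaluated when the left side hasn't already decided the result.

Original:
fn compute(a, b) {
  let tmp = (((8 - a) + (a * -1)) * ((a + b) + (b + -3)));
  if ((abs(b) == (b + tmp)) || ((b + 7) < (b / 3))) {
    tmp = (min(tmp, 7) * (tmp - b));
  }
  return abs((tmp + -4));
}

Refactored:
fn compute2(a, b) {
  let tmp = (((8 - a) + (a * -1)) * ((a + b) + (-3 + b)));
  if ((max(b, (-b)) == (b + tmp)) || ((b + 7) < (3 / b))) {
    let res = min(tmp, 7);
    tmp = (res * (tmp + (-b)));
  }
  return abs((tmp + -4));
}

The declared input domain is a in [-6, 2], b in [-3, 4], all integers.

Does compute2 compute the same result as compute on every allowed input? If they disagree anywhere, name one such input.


Take a=-6, b=0.
compute: tmp becomes -180; next ((abs(b) == (b + tmp)) || ((b + 7) < (b / 3))) evaluates to false; next final value 184
compute2: tmp becomes -180; next hits division by zero so the output is ERROR
184 and ERROR differ, so these are not the same function on this domain.
verdict: not equivalent; witness: a=-6, b=0


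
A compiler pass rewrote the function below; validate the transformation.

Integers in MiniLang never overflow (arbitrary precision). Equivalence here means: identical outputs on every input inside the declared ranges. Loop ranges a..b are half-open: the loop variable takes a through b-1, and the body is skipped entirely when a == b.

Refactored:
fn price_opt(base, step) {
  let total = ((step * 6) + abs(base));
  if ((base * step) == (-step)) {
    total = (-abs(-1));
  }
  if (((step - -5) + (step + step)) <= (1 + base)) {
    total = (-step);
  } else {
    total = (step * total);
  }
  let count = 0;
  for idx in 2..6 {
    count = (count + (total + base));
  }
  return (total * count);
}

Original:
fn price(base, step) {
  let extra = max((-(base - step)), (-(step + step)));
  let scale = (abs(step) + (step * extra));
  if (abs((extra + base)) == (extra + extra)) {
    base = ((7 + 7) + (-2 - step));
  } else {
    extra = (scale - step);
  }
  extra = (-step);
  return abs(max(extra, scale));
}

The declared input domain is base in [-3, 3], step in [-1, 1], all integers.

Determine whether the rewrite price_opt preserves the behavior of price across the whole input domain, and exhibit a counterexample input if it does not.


The rewrite breaks on base=-3, step=-1, where the results are 1 and 0.
price: extra := 2 | scale := -1 | (abs((extra + base)) == (extra + extra)): false | extra := 0 | extra := 1 | result 1
price_opt: total := -3 | ((base * step) == (-step)): false | (((step - -5) + (step + step)) <= (1 + base)): false | total := 3 | count := 0 | iter idx=2: | count := 0 | iter idx=3: | count := 0 | iter idx=4: | count := 0 | iter idx=5: | count := 0 | result 0
verdict: not equivalent; witness: base=-3, step=-1


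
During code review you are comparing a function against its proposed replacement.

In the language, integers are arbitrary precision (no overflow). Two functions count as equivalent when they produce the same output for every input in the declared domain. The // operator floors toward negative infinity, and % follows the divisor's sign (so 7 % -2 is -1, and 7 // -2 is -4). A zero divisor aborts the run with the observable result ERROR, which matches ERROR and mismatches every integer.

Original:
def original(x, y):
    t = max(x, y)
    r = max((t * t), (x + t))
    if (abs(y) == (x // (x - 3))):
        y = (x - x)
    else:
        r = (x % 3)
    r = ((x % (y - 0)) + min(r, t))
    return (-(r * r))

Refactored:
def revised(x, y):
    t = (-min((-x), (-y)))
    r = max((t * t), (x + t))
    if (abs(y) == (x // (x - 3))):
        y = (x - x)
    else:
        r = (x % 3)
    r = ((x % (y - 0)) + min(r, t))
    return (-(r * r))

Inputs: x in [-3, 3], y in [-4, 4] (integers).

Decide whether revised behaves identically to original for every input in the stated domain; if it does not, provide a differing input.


This is a faithful refactor — min/max/abs usage differs, but the computed results match everywhere.
As a probe, take x=-2, y=1: original runs t = 1; r = 1; (abs(y) == (x // (x - 3))) -> false; r = 1; r = 1; return -1; revised runs t = 1; r = 1; (abs(y) == (x // (x - 3))) -> false; r = 1; r = 1; return -1; both end at -1.
Checked all 63 inputs in the declared domain: the outputs agree on every one.
verdict: equivalent


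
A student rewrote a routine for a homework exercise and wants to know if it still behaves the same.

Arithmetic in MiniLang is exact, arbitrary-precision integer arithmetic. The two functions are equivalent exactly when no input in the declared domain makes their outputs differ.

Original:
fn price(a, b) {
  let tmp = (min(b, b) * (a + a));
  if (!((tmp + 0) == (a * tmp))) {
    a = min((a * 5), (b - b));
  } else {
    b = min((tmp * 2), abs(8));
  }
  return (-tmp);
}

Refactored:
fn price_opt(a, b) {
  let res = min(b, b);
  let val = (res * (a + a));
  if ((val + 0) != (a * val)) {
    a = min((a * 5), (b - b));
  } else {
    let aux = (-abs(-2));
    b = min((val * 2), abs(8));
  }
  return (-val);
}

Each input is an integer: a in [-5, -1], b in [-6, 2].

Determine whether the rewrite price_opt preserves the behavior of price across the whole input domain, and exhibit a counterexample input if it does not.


The two are interchangeable: statement counts differ; also min/max/abs usage differs; also local variable names differ; also constant usage differs; also comparison usage differs; also boolean connective usage differs, and every declared input agrees.
One worked example (a=-4, b=-3) — price: tmp := 24 | (!((tmp + 0) == (a * tmp))): true | a := -20 | result -24; price_opt: res := -3 | val := 24 | ((val + 0) != (a * val)): true | a := -20 | result -24; agreement on -24.
Sweeping the whole domain (45 inputs) finds no disagreement.
verdict: equivalent


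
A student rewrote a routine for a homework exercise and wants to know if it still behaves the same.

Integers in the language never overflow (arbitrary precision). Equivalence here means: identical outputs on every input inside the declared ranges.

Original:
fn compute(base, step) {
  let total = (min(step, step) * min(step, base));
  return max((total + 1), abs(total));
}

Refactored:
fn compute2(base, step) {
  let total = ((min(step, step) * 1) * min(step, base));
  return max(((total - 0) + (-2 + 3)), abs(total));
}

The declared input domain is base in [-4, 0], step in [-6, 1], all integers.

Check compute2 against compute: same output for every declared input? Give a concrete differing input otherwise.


Side by side, the visible changes include: arithmetic usage differs; and constant usage differs.
Tracing base=-2, step=-5: compute: total becomes 25; next final value 26 | compute2: total becomes 25; next final value 26 — matching result 26.
Checked all 40 inputs in the declared domain: the outputs agree on every one.
verdict: equivalent


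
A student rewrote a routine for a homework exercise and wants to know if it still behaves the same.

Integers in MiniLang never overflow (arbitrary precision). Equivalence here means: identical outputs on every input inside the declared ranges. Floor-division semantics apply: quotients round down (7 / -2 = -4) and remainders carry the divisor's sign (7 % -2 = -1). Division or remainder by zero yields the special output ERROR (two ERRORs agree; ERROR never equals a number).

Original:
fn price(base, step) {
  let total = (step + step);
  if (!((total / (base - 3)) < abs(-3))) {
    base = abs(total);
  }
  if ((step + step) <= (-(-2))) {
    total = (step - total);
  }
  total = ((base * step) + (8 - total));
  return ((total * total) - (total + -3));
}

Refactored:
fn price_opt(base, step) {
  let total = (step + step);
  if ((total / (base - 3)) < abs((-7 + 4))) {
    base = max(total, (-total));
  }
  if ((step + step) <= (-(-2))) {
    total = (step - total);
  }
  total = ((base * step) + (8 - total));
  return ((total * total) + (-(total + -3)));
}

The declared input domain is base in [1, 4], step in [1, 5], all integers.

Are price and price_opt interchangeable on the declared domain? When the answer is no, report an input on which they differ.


The rewrite breaks on base=1, step=1, where the results are 93 and 113.
price: total = 2; (!((total / (base - 3)) < abs(-3))) -> false; ((step + step) <= (-(-2))) -> true; total = -1; total = 10; return 93
price_opt: total = 2; ((total / (base - 3)) < abs((-7 + 4))) -> true; base = 2; ((step + step) <= (-(-2))) -> true; total = -1; total = 11; return 113
verdict: not equivalent; witness: base=1, step=1


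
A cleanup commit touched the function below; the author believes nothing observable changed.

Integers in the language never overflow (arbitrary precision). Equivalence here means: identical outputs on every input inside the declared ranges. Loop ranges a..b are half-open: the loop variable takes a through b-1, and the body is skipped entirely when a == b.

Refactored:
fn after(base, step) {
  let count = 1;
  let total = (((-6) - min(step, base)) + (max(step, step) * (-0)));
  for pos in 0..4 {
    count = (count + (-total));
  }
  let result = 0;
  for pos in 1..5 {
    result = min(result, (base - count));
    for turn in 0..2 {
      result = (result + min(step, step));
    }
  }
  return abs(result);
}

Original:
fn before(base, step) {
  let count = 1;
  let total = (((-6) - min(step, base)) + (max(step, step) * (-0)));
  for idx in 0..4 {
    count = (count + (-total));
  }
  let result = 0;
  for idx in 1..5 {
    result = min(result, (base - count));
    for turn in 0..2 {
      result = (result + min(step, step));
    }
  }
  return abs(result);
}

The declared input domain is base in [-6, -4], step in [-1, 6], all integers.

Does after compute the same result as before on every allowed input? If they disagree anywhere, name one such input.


Equivalent — the differences include local variable names differ, yet no declared input distinguishes the two.
Tracing base=-4, step=2: before: count=1, then total=-2, then (idx=0), then count=3, then (idx=1), then count=5, then (idx=2), then count=7, then (idx=3), then count=9, then result=0, then (idx=1), then result=-13, then (turn=0), then result=-11, then (turn=1), then result=-9, then (idx=2), then result=-13, then (turn=0), then result=-11, then (turn=1), then result=-9, then (idx=3), then result=-13, then (turn=0), then result=-11, then (turn=1), then result=-9, then (idx=4), then result=-13, then (turn=0), then result=-11, then (turn=1), then result=-9, then returns 9 | after: count=1, then total=-2, then (pos=0), then count=3, then (pos=1), then count=5, then (pos=2), then count=7, then (pos=3), then count=9, then result=0, then (pos=1), then result=-13, then (turn=0), then result=-11, then (turn=1), then result=-9, then (pos=2), then result=-13, then (turn=0), then result=-11, then (turn=1), then result=-9, then (pos=3), then result=-13, then (turn=0), then result=-11, then (turn=1), then result=-9, then (pos=4), then result=-13, then (turn=0), then result=-11, then (turn=1), then result=-9, then returns 9 — matching result 9.
Every one of the 24 inputs gives matching results.
verdict: equivalent


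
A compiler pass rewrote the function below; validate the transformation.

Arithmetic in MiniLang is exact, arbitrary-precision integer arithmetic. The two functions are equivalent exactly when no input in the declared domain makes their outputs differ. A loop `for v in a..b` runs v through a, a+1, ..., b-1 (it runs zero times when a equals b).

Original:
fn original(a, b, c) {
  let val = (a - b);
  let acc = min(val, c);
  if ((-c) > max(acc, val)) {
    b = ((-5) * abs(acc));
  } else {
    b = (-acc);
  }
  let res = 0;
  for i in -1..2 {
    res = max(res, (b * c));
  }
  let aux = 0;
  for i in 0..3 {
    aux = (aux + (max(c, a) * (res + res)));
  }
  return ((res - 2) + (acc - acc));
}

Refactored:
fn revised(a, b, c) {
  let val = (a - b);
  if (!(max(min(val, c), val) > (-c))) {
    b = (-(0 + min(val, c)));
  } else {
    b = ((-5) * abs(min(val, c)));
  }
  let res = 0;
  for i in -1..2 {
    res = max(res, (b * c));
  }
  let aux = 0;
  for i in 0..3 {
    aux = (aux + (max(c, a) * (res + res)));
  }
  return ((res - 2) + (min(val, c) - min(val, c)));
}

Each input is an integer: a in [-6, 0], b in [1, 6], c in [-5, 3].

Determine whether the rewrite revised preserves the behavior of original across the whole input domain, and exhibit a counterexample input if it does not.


Consider the input a=-6, b=1, c=-5.
original: val=-7, then acc=-7, then ((-c) > max(acc, val)) is true, then b=-35, then res=0, then (i=-1), then res=175, then (i=0), then res=175, then (i=1), then res=175, then aux=0, then (i=0), then aux=-1750, then (i=1), then aux=-3500, then (i=2), then aux=-5250, then returns 173
revised: val=-7, then (!(max(min(val, c), val) > (-c))) is true, then b=7, then res=0, then (i=-1), then res=0, then (i=0), then res=0, then (i=1), then res=0, then aux=0, then (i=0), then aux=0, then (i=1), then aux=0, then (i=2), then aux=0, then returns -2
173 against -2: the behavior changed.
verdict: not equivalent; witness: a=-6, b=1, c=-5


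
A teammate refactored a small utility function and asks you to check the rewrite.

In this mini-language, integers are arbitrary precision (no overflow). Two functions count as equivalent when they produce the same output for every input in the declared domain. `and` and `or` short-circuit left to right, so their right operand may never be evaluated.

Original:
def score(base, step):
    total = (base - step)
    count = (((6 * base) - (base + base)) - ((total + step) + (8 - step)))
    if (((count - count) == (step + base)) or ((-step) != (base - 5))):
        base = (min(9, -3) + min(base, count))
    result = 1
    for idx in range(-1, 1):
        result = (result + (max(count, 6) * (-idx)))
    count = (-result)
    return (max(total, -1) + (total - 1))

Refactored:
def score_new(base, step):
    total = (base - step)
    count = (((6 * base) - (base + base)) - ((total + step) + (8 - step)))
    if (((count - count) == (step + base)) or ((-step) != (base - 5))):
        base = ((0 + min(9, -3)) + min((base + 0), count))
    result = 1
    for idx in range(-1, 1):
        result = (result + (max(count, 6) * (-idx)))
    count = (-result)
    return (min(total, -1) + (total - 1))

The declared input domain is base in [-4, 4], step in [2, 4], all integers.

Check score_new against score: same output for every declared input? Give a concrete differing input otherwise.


The rewrite breaks on base=-4, step=2, where the results are -8 and -13.
score: total=-6, then count=-18, then (((count - count) == (step + base)) or ((-step) != (base - 5))) is true, then base=-21, then result=1, then (idx=-1), then result=7, then (idx=0), then result=7, then count=-7, then returns -8
score_new: total=-6, then count=-18, then (((count - count) == (step + base)) or ((-step) != (base - 5))) is true, then base=-21, then result=1, then (idx=-1), then result=7, then (idx=0), then result=7, then count=-7, then returns -13
verdict: not equivalent; witness: base=-4, step=2


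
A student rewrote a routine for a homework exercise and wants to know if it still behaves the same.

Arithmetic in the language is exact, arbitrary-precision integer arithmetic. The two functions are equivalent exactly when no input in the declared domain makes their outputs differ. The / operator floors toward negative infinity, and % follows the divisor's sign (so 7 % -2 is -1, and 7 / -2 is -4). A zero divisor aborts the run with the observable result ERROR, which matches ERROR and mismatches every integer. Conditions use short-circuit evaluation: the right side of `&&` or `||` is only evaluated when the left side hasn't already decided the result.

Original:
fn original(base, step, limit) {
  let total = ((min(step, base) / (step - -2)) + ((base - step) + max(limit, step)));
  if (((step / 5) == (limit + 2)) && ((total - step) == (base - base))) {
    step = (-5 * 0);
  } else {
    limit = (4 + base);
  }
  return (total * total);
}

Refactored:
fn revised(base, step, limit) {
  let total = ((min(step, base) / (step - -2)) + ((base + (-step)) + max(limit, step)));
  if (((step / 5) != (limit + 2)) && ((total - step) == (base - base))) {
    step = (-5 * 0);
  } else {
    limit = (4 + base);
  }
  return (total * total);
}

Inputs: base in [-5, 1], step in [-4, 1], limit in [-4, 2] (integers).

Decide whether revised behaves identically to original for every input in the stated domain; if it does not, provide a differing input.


Equivalent. The edit looks behavioral (`((step / 5) == (limit + 2))` became `((step / 5) != (limit + 2))`), but over these ranges it never changes the outcome.
Across all 294 domain points the two functions coincide.
One worked example (base=-3, step=-2, limit=-1) — original: division by zero -> ERROR; revised: division by zero -> ERROR; agreement on ERROR.
verdict: equivalent


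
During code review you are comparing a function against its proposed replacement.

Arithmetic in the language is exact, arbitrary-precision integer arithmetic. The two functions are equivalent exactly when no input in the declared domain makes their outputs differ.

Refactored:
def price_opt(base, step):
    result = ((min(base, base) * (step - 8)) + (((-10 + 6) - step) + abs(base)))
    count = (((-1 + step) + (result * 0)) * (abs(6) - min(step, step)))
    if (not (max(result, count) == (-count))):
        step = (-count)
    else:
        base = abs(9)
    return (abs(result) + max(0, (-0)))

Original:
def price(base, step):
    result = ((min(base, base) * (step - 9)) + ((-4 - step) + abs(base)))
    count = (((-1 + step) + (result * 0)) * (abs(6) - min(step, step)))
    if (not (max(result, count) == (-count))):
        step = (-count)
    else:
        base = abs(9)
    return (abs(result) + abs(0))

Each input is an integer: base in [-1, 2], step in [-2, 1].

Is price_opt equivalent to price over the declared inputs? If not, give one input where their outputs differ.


Take base=-1, step=-2.
price: result = 10; count = -24; (not (max(result, count) == (-count))) -> true; step = 24; return 10
price_opt: result = 9; count = -24; (not (max(result, count) == (-count))) -> true; step = 24; return 9
10 vs 9 — the two versions disagree here.
verdict: not equivalent; witness: base=-1, step=-2


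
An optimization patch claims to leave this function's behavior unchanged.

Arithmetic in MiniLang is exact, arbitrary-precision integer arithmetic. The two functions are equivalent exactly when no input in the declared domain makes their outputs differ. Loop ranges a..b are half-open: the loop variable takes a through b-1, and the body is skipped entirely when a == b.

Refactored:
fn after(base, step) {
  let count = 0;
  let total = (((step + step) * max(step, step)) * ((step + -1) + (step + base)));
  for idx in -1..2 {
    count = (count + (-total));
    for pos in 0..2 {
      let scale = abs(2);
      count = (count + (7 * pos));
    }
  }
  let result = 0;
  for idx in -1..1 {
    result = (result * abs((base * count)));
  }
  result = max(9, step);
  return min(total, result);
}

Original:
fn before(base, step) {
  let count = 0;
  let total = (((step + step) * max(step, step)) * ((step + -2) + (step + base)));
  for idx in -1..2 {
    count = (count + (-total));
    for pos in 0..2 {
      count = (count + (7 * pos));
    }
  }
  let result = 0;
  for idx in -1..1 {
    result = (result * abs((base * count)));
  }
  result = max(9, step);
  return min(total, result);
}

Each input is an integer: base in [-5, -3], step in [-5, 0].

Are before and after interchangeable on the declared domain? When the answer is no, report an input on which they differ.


The rewrite breaks on base=-5, step=-5, where the results are -850 and -800.
before: count=0, then total=-850, then (idx=-1), then count=850, then (pos=0), then count=850, then (pos=1), then count=857, then (idx=0), then count=1707, then (pos=0), then count=1707, then (pos=1), then count=1714, then (idx=1), then count=2564, then (pos=0), then count=2564, then (pos=1), then count=2571, then result=0, then (idx=-1), then result=0, then (idx=0), then result=0, then result=9, then returns -850
after: count=0, then total=-800, then (idx=-1), then count=800, then (pos=0), then scale=2, then count=800, then (pos=1), then scale=2, then count=807, then (idx=0), then count=1607, then (pos=0), then scale=2, then count=1607, then (pos=1), then scale=2, then count=1614, then (idx=1), then count=2414, then (pos=0), then scale=2, then count=2414, then (pos=1), then scale=2, then count=2421, then result=0, then (idx=-1), then result=0, then (idx=0), then result=0, then result=9, then returns -800
verdict: not equivalent; witness: base=-5, step=-5


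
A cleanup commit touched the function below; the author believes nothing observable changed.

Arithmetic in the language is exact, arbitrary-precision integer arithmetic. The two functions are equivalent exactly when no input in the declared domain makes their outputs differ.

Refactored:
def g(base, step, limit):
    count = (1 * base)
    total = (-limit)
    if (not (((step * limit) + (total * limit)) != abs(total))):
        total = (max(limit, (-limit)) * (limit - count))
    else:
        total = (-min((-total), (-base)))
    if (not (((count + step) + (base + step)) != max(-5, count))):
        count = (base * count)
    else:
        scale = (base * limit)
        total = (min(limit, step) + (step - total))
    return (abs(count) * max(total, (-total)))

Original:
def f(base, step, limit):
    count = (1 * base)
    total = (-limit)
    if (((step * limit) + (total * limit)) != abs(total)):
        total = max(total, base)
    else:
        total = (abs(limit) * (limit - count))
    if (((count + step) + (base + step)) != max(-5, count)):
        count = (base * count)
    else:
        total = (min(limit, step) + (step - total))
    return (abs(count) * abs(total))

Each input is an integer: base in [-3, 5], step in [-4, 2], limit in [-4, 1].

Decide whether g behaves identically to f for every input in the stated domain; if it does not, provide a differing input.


Take base=-3, step=-4, limit=-3.
f: count becomes -3; next total becomes 3; next (((step * limit) + (total * limit)) != abs(total)) evaluates to false; next total becomes 0; next (((count + step) + (base + step)) != max(-5, count)) evaluates to true; next count becomes 9; next final value 0
g: count becomes -3; next total becomes 3; next (not (((step * limit) + (total * limit)) != abs(total))) evaluates to true; next total becomes 0; next (not (((count + step) + (base + step)) != max(-5, count))) evaluates to false; next scale becomes 9; next total becomes -8; next final value 24
0 and 24 differ, so these are not the same function on this domain.
verdict: not equivalent; witness: base=-3, step=-4, limit=-3


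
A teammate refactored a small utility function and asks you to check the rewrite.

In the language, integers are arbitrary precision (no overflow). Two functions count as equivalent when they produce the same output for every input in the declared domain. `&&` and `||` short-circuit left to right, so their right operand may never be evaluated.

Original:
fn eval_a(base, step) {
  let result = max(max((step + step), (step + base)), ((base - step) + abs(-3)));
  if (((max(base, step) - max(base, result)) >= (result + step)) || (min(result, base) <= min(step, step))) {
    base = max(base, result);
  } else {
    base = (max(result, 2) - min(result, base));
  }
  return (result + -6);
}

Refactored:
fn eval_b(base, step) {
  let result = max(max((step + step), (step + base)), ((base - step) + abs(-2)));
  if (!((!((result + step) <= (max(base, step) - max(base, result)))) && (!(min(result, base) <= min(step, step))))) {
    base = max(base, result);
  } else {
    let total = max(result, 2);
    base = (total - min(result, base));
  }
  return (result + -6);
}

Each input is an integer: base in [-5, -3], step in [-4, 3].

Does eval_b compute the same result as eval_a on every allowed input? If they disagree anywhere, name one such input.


These are not equivalent — on base=-5, step=-4 the outputs split (-4 vs -5).
eval_a: result becomes 2; next (((max(base, step) - max(base, result)) >= (result + step)) || (min(result, base) <= min(step, step))) evaluates to true; next base becomes 2; next final value -4
eval_b: result becomes 1; next (!((!((result + step) <= (max(base, step) - max(base, result)))) && (!(min(result, base) <= min(step, step))))) evaluates to true; next base becomes 1; next final value -5
verdict: not equivalent; witness: base=-5, step=-4


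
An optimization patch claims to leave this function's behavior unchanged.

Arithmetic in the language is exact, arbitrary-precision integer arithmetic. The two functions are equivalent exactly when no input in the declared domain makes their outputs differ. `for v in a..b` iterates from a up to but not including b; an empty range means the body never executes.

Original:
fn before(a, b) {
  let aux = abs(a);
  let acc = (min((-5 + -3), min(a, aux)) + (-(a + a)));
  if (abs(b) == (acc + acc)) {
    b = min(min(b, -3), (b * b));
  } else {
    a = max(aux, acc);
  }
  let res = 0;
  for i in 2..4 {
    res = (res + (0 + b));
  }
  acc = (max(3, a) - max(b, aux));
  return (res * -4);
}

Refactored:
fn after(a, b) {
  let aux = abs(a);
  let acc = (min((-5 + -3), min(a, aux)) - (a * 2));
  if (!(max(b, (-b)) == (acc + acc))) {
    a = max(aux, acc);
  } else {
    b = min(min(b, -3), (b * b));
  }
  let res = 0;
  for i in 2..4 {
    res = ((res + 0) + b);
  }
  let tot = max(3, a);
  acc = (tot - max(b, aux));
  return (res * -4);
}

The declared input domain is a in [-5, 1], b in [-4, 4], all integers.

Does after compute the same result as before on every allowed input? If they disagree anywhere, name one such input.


Behavior is preserved: although statement counts differ; arithmetic usage differs; local variable names differ; min/max/abs usage differs; constant usage differs; boolean connective usage differs, the outputs never diverge.
Tracing a=-4, b=-2: before: aux becomes 4; next acc becomes 0; next (abs(b) == (acc + acc)) evaluates to false; next a becomes 4; next res becomes 0; next at i=2:; next res becomes -2; next at i=3:; next res becomes -4; next acc becomes 0; next final value 16 | after: aux becomes 4; next acc becomes 0; next (!(max(b, (-b)) == (acc + acc))) evaluates to true; next a becomes 4; next res becomes 0; next at i=2:; next res becomes -2; next at i=3:; next res becomes -4; next tot becomes 4; next acc becomes 0; next final value 16 — matching result 16.
An exhaustive pass over the 63 declared inputs shows identical outputs.
verdict: equivalent


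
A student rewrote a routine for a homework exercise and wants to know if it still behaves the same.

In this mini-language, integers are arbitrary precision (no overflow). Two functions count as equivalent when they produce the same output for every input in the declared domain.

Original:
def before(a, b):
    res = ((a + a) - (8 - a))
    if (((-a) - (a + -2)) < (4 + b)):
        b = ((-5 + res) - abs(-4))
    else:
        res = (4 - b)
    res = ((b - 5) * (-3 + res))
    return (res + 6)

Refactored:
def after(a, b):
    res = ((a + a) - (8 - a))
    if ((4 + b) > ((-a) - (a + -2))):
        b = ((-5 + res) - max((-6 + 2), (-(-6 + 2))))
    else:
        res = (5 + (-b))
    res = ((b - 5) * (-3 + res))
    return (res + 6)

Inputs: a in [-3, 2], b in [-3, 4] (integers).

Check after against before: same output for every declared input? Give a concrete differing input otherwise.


At a=-3, b=-3: before gives -26, after gives -34.
verdict: not equivalent; witness: a=-3, b=-3


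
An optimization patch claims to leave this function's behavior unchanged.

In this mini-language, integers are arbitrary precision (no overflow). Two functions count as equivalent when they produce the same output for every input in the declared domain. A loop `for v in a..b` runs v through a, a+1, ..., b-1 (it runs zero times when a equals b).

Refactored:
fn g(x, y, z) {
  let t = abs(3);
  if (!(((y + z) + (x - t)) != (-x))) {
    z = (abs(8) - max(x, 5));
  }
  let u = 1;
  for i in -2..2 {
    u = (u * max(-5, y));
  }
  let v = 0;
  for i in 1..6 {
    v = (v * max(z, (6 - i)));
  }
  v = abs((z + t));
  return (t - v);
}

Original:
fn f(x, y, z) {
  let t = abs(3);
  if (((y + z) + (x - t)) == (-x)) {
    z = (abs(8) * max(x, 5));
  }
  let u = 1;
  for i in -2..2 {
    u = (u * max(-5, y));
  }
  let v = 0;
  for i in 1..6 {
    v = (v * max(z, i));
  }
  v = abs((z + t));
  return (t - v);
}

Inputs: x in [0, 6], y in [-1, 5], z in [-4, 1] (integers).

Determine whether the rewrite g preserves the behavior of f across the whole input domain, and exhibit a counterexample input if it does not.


Not equivalent: x=0, y=2, z=1 separates them (-40 vs -3).
f: t = 3; (((y + z) + (x - t)) == (-x)) -> true; z = 40; u = 1; [i=-2]; u = 2; [i=-1]; u = 4; [i=0]; u = 8; [i=1]; u = 16; v = 0; [i=1]; v = 0; [i=2]; v = 0; [i=3]; v = 0; [i=4]; v = 0; [i=5]; v = 0; v = 43; return -40
g: t = 3; (!(((y + z) + (x - t)) != (-x))) -> true; z = 3; u = 1; [i=-2]; u = 2; [i=-1]; u = 4; [i=0]; u = 8; [i=1]; u = 16; v = 0; [i=1]; v = 0; [i=2]; v = 0; [i=3]; v = 0; [i=4]; v = 0; [i=5]; v = 0; v = 6; return -3
verdict: not equivalent; witness: x=0, y=2, z=1


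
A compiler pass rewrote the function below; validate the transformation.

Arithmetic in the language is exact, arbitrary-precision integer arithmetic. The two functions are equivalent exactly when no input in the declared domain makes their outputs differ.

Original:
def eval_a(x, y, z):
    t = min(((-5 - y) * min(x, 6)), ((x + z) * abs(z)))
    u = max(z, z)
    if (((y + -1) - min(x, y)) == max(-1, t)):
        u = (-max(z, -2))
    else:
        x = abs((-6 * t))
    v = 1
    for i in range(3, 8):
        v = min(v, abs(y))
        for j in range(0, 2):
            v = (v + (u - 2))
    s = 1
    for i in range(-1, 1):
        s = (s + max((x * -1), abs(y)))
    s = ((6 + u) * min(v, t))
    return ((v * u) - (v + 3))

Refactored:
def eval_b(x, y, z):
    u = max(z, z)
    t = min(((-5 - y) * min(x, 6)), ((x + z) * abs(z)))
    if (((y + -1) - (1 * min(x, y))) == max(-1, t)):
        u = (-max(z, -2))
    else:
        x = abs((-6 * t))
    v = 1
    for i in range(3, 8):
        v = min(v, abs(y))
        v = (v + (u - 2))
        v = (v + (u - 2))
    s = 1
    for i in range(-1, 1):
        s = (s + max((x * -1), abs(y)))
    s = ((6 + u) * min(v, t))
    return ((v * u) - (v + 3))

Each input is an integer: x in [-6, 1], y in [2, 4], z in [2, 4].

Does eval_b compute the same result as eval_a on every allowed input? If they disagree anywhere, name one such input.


Although local variable names differ, plus arithmetic usage differs, plus constant usage differs, plus loop structure differs, 72/72 inputs agree.
verdict: equivalent


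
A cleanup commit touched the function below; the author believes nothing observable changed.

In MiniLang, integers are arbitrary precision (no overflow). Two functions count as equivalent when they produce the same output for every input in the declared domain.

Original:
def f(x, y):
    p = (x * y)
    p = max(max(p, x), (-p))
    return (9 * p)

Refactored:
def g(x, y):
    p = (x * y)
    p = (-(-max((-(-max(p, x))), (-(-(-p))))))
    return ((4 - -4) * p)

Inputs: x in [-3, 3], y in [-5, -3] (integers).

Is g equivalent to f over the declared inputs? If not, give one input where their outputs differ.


Not equivalent: x=-3, y=-5 separates them (135 vs 120).
f: p := 15 | p := 15 | result 135
g: p := 15 | p := 15 | result 120
verdict: not equivalent; witness: x=-3, y=-5


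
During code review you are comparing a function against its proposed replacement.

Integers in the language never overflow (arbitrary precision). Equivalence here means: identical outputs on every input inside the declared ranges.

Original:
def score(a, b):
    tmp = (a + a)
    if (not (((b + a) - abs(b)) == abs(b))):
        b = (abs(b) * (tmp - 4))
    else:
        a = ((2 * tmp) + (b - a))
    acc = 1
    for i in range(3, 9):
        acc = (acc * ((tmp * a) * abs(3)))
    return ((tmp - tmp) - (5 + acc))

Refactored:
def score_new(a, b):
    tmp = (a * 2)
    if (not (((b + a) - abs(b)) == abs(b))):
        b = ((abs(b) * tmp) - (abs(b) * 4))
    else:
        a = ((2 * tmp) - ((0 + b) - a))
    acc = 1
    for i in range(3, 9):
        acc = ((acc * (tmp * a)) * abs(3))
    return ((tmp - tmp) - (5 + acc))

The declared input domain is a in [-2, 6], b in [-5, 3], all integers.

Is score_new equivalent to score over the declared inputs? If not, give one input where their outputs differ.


Not equivalent: a=3, b=-1 separates them (-8916100448261 vs -570630428688389).
score: tmp=6, then (not (((b + a) - abs(b)) == abs(b))) is false, then a=8, then acc=1, then (i=3), then acc=144, then (i=4), then acc=20736, then (i=5), then acc=2985984, then (i=6), then acc=429981696, then (i=7), then acc=61917364224, then (i=8), then acc=8916100448256, then returns -8916100448261
score_new: tmp=6, then (not (((b + a) - abs(b)) == abs(b))) is false, then a=16, then acc=1, then (i=3), then acc=288, then (i=4), then acc=82944, then (i=5), then acc=23887872, then (i=6), then acc=6879707136, then (i=7), then acc=1981355655168, then (i=8), then acc=570630428688384, then returns -570630428688389
verdict: not equivalent; witness: a=3, b=-1
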